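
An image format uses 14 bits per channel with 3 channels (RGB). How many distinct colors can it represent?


Total bits = 14 bits/channel × 3 channels = 42 bits
Distinct colors = 2^42
= 4,398,046,511,104 colors


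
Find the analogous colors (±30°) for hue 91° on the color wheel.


Base hue: 91°
Left analog: (91 - 30) mod 360 = 61°
Right analog: (91 + 30) mod 360 = 121°
Analogous hues = 61° and 121°


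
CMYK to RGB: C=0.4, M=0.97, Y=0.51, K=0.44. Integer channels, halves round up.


R = 255 × (1-C) × (1-K) = 255 × 0.60 × 0.56 = 85.68 → 86
G = 255 × (1-M) × (1-K) = 255 × 0.03 × 0.56 = 4.284 → 4
B = 255 × (1-Y) × (1-K) = 255 × 0.49 × 0.56 = 69.972 → 70
= RGB(86, 4, 70)


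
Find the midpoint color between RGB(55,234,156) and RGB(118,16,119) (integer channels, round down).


Midpoint: each channel = ⌊(C₁+C₂)/2⌋
R: ⌊(55+118)/2⌋ = 86
G: ⌊(234+16)/2⌋ = 125
B: ⌊(156+119)/2⌋ = 137
= RGB(86, 125, 137)


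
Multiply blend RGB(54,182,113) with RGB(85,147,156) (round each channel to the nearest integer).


Multiply: C = A×B/255, rounded to nearest integer
R: 54×85/255 = 4590/255 ≈ 18.000 → 18
G: 182×147/255 = 26754/255 ≈ 104.918 → 105
B: 113×156/255 = 17628/255 ≈ 69.129 → 69
= RGB(18, 105, 69)


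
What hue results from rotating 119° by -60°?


New hue = (H + rotation) mod 360
New hue = (119 -60) mod 360
= 59 mod 360
= 59°


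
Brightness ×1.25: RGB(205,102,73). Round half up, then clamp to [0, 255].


Multiply each channel by 1.25, round half up, clamp to [0, 255]
R: 205×1.25 = 256.25 → round → 256 → clamp → 255
G: 102×1.25 = 127.5 → round → 128
B: 73×1.25 = 91.25 → round → 91
= RGB(255, 128, 91)


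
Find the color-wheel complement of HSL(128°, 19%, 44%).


Complement = opposite side of color wheel = hue + 180°
H' = (128 + 180) mod 360 = 308°
S and L unchanged.
= HSL(308°, 19%, 44%)


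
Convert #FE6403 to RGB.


FE → 254 (R)
64 → 100 (G)
03 → 3 (B)
= RGB(254, 100, 3)


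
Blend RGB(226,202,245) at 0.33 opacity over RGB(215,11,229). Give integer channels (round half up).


C = α×F + (1-α)×B, with 1-α = 0.67
R: 0.33×226 + 0.67×215 = 74.58 + 144.05 = 218.63 → 219
G: 0.33×202 + 0.67×11 = 66.66 + 7.37 = 74.03 → 74
B: 0.33×245 + 0.67×229 = 80.85 + 153.43 = 234.28 → 234
= RGB(219, 74, 234)


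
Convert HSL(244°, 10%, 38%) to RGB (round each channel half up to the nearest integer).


H=244°, S=0.10, L=0.38
C = (1-|2L-1|)×S = (1-|-0.24|)×0.10 = 0.076
H' = H/60 = 244/60 ≈ 4.0667; X = C×(1-|H' mod 2 - 1|) ≈ 0.0051
m = L - C/2 = 0.38 - 0.038 = 0.342
Sector ⌊H'⌋ = 4 → (R',G',B') = (≈0.0051, 0.0, 0.076)
RGB = ((R'+m)×255, (G'+m)×255, (B'+m)×255) = (88.502, 87.21, 106.59)
Round half up → RGB(89, 87, 107)


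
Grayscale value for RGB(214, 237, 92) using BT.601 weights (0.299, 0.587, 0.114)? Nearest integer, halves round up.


Gray = 0.299×R + 0.587×G + 0.114×B
Gray = 0.299×214 + 0.587×237 + 0.114×92
Gray = 63.986 + 139.119 + 10.488
Gray = 213.593 → round half up → 214
Gray = 214


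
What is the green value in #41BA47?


Color: #41BA47
R = 41 = 65
G = BA = 186
B = 47 = 71
Green = 186


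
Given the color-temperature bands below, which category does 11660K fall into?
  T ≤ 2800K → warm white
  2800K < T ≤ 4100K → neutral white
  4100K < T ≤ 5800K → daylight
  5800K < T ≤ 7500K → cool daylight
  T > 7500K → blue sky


Temperature: 11660K
11660K > 7500K → blue sky
Classification: blue sky


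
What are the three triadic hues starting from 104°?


Triadic: equally spaced at 120° intervals
H1 = 104°
H2 = (104 + 120) mod 360 = 224°
H3 = (104 + 240) mod 360 = 344°
Triadic = 104°, 224°, 344°


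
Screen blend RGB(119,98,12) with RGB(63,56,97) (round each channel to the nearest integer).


Screen: C = 255 - (255-A)×(255-B)/255, rounded to nearest integer
R: 255 - (255-119)×(255-63)/255 = 255 - 26112/255 ≈ 255 - 102.400 = 152.600 → 153
G: 255 - (255-98)×(255-56)/255 = 255 - 31243/255 ≈ 255 - 122.522 = 132.478 → 132
B: 255 - (255-12)×(255-97)/255 = 255 - 38394/255 ≈ 255 - 150.565 = 104.435 → 104
= RGB(153, 132, 104)


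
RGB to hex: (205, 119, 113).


R = 205 → CD (hex)
G = 119 → 77 (hex)
B = 113 → 71 (hex)
Hex = #CD7771


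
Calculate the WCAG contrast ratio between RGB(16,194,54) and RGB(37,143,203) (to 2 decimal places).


Linearize each sRGB channel c=v/255: c/12.92 if c ≤ 0.04045 else ((c+0.055)/1.055)^2.4
L = 0.2126×R_lin + 0.7152×G_lin + 0.0722×B_lin
Color 1 (16,194,54):
  R=16: 16/255≈0.0627 > 0.04045 → ((0.0627+0.055)/1.055)^2.4 ≈ 0.00518
  G=194: 194/255≈0.7608 > 0.04045 → ((0.7608+0.055)/1.055)^2.4 ≈ 0.53948
  B=54: 54/255≈0.2118 > 0.04045 → ((0.2118+0.055)/1.055)^2.4 ≈ 0.03689
  L1 = 0.2126×0.00518 + 0.7152×0.53948 + 0.0722×0.03689 ≈ 0.38960
Color 2 (37,143,203):
  R=37: 37/255≈0.1451 > 0.04045 → ((0.1451+0.055)/1.055)^2.4 ≈ 0.01850
  G=143: 143/255≈0.5608 > 0.04045 → ((0.5608+0.055)/1.055)^2.4 ≈ 0.27468
  B=203: 203/255≈0.7961 > 0.04045 → ((0.7961+0.055)/1.055)^2.4 ≈ 0.59720
  L2 = 0.2126×0.01850 + 0.7152×0.27468 + 0.0722×0.59720 ≈ 0.24350
Lighter = 0.38960, Darker = 0.24350
Ratio = (L_lighter + 0.05) / (L_darker + 0.05)
Ratio = (0.38960 + 0.05) / (0.24350 + 0.05) = 0.43960 / 0.29350 ≈ 1.4978
Ratio ≈ 1.50:1


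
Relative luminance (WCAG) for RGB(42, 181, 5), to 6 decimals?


Linearize each channel (sRGB transfer function): c = v/255; c_lin = c/12.92 if c ≤ 0.04045, else ((c+0.055)/1.055)^2.4
  R: 42/255 ≈ 0.164706 > 0.04045 → ((0.164706+0.055)/1.055)^2.4 ≈ 0.023153
  G: 181/255 ≈ 0.709804 > 0.04045 → ((0.709804+0.055)/1.055)^2.4 ≈ 0.462077
  B: 5/255 ≈ 0.019608 ≤ 0.04045 → 0.019608/12.92 ≈ 0.001518
R_lin = 0.023153, G_lin = 0.462077, B_lin = 0.001518
L = 0.2126×R + 0.7152×G + 0.0722×B
L = 0.2126×0.023153 + 0.7152×0.462077 + 0.0722×0.001518
L ≈ 0.335509


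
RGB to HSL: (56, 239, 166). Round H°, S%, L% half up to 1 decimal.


Normalize: R'=56/255≈0.2196, G'=239/255≈0.9373, B'=166/255≈0.6510
Max=239/255, Min=56/255, Δ=Max-Min=183/255
L = (Max+Min)/2 = (239+56)/510 = 295/510 = 0.57843… → L = 57.8%
L > 0.5 → S = Δ/(2-Max-Min) = 183/(510-239-56) = 183/215 = 0.85116… → S = 85.1%
(the 1/255 factors cancel in S and H, so raw channel differences can be used)
Max is G' → H = 60 × ((B-R)/Δ + 2) = 60 × ((166-56)/183 + 2)
  110/183 + 2 = 0.6010… + 2 = 2.6010…
  H = 60 × 2.6010… = 156.065…° → H = 156.1°
= HSL(156.1°, 85.1%, 57.8%)


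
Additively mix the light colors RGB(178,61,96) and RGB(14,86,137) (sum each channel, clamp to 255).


Additive: each channel = min(255, C₁+C₂)
R: 178+14 = 192 → 192
G: 61+86 = 147 → 147
B: 96+137 = 233 → 233
= RGB(192, 147, 233)


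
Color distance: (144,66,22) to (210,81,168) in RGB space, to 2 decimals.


d = √[(R₁-R₂)² + (G₁-G₂)² + (B₁-B₂)²]
d = √[(144-210)² + (66-81)² + (22-168)²]
d = √[4356 + 225 + 21316]
d = √25897
d ≈ 160.93


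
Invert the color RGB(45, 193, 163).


Invert: (255-R, 255-G, 255-B)
R: 255-45 = 210
G: 255-193 = 62
B: 255-163 = 92
= RGB(210, 62, 92)


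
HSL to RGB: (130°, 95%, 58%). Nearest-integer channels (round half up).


H=130°, S=0.95, L=0.58
C = (1-|2L-1|)×S = (1-|0.16|)×0.95 = 0.798
H' = H/60 = 130/60 ≈ 2.1667; X = C×(1-|H' mod 2 - 1|) = 0.133
m = L - C/2 = 0.58 - 0.399 = 0.181
Sector ⌊H'⌋ = 2 → (R',G',B') = (0.0, 0.798, 0.133)
RGB = ((R'+m)×255, (G'+m)×255, (B'+m)×255) = (46.155, 249.645, 80.07)
Round half up → RGB(46, 250, 80)


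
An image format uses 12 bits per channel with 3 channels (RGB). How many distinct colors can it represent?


Total bits = 12 bits/channel × 3 channels = 36 bits
Distinct colors = 2^36
= 68,719,476,736 colors


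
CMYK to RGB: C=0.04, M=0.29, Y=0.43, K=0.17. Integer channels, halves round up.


R = 255 × (1-C) × (1-K) = 255 × 0.96 × 0.83 = 203.184 → 203
G = 255 × (1-M) × (1-K) = 255 × 0.71 × 0.83 = 150.2715 → 150
B = 255 × (1-Y) × (1-K) = 255 × 0.57 × 0.83 = 120.6405 → 121
= RGB(203, 150, 121)


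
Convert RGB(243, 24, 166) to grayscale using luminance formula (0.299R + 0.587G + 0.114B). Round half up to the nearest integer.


Gray = 0.299×R + 0.587×G + 0.114×B
Gray = 0.299×243 + 0.587×24 + 0.114×166
Gray = 72.657 + 14.088 + 18.924
Gray = 105.669 → round half up → 106
Gray = 106


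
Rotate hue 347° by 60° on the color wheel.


New hue = (H + rotation) mod 360
New hue = (347 + 60) mod 360
= 407 mod 360
= 47°


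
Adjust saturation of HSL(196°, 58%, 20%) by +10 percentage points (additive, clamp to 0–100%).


Original S = 58%
Adjustment = +10 percentage points
New S = 58 + (10) = 68
Clamp to [0, 100] → 68
= HSL(196°, 68%, 20%)


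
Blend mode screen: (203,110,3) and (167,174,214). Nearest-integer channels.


Screen: C = 255 - (255-A)×(255-B)/255, rounded to nearest integer
R: 255 - (255-203)×(255-167)/255 = 255 - 4576/255 ≈ 255 - 17.945 = 237.055 → 237
G: 255 - (255-110)×(255-174)/255 = 255 - 11745/255 ≈ 255 - 46.059 = 208.941 → 209
B: 255 - (255-3)×(255-214)/255 = 255 - 10332/255 ≈ 255 - 40.518 = 214.482 → 214
= RGB(237, 209, 214)


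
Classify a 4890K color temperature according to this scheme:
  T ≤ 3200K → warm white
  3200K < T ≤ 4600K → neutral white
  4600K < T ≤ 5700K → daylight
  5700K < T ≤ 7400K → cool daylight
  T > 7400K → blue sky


Temperature: 4890K
4600K < 4890K ≤ 5700K → daylight
Classification: daylight


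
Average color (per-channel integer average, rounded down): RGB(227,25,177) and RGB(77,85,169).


Midpoint: each channel = ⌊(C₁+C₂)/2⌋
R: ⌊(227+77)/2⌋ = 152
G: ⌊(25+85)/2⌋ = 55
B: ⌊(177+169)/2⌋ = 173
= RGB(152, 55, 173)


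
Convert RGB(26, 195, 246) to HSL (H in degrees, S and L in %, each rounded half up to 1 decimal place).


Normalize: R'=26/255≈0.1020, G'=195/255≈0.7647, B'=246/255≈0.9647
Max=246/255, Min=26/255, Δ=Max-Min=220/255
L = (Max+Min)/2 = (246+26)/510 = 272/510 = 0.53333… → L = 53.3%
L > 0.5 → S = Δ/(2-Max-Min) = 220/(510-246-26) = 220/238 = 0.92436… → S = 92.4%
(the 1/255 factors cancel in S and H, so raw channel differences can be used)
Max is B' → H = 60 × ((R-G)/Δ + 4) = 60 × ((26-195)/220 + 4)
  -169/220 + 4 = -0.7681… + 4 = 3.2318…
  H = 60 × 3.2318… = 193.909…° → H = 193.9°
= HSL(193.9°, 92.4%, 53.3%)


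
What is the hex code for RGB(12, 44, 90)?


R = 12 → 0C (hex)
G = 44 → 2C (hex)
B = 90 → 5A (hex)
Hex = #0C2C5A


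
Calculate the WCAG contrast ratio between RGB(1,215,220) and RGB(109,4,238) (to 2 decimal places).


Linearize each sRGB channel c=v/255: c/12.92 if c ≤ 0.04045 else ((c+0.055)/1.055)^2.4
L = 0.2126×R_lin + 0.7152×G_lin + 0.0722×B_lin
Color 1 (1,215,220):
  R=1: 1/255≈0.0039 ≤ 0.04045 → 0.0039/12.92 ≈ 0.00030
  G=215: 215/255≈0.8431 > 0.04045 → ((0.8431+0.055)/1.055)^2.4 ≈ 0.67954
  B=220: 220/255≈0.8627 > 0.04045 → ((0.8627+0.055)/1.055)^2.4 ≈ 0.71569
  L1 = 0.2126×0.00030 + 0.7152×0.67954 + 0.0722×0.71569 ≈ 0.53775
Color 2 (109,4,238):
  R=109: 109/255≈0.4275 > 0.04045 → ((0.4275+0.055)/1.055)^2.4 ≈ 0.15293
  G=4: 4/255≈0.0157 ≤ 0.04045 → 0.0157/12.92 ≈ 0.00121
  B=238: 238/255≈0.9333 > 0.04045 → ((0.9333+0.055)/1.055)^2.4 ≈ 0.85499
  L2 = 0.2126×0.15293 + 0.7152×0.00121 + 0.0722×0.85499 ≈ 0.09511
Lighter = 0.53775, Darker = 0.09511
Ratio = (L_lighter + 0.05) / (L_darker + 0.05)
Ratio = (0.53775 + 0.05) / (0.09511 + 0.05) = 0.58775 / 0.14511 ≈ 4.0503
Ratio ≈ 4.05:1


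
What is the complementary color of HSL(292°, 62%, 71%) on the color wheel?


Complement = opposite side of color wheel = hue + 180°
H' = (292 + 180) mod 360 = 112°
S and L unchanged.
= HSL(112°, 62%, 71%)


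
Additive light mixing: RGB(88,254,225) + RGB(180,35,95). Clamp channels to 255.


Additive: each channel = min(255, C₁+C₂)
R: 88+180 = 268 → 255
G: 254+35 = 289 → 255
B: 225+95 = 320 → 255
= RGB(255, 255, 255)


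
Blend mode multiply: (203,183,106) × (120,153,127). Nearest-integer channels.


Multiply: C = A×B/255, rounded to nearest integer
R: 203×120/255 = 24360/255 ≈ 95.529 → 96
G: 183×153/255 = 27999/255 ≈ 109.800 → 110
B: 106×127/255 = 13462/255 ≈ 52.792 → 53
= RGB(96, 110, 53)


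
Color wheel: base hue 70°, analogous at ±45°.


Base hue: 70°
Left analog: (70 - 45) mod 360 = 25°
Right analog: (70 + 45) mod 360 = 115°
Analogous hues = 25° and 115°


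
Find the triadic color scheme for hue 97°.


Triadic: equally spaced at 120° intervals
H1 = 97°
H2 = (97 + 120) mod 360 = 217°
H3 = (97 + 240) mod 360 = 337°
Triadic = 97°, 217°, 337°


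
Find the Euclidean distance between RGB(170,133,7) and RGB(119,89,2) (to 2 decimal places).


d = √[(R₁-R₂)² + (G₁-G₂)² + (B₁-B₂)²]
d = √[(170-119)² + (133-89)² + (7-2)²]
d = √[2601 + 1936 + 25]
d = √4562
d ≈ 67.54


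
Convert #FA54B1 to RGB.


FA → 250 (R)
54 → 84 (G)
B1 → 177 (B)
= RGB(250, 84, 177)


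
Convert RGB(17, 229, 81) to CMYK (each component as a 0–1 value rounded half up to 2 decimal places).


R'=17/255≈0.0667, G'=229/255≈0.8980, B'=81/255≈0.3176
K = 1 - max(R',G',B') = 1 - 229/255 = 26/255 = 0.10196… → 0.10
(1-R'-K)/(1-K) simplifies to (max-R)/max with max = 229:
C = (229-17)/229 = 212/229 = 0.92576… → 0.93
M = (229-229)/229 = 0/229 = 0 → 0.00
Y = (229-81)/229 = 148/229 = 0.64628… → 0.65
= CMYK(0.93, 0.00, 0.65, 0.10)


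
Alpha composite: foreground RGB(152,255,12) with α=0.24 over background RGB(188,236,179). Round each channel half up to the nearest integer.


C = α×F + (1-α)×B, with 1-α = 0.76
R: 0.24×152 + 0.76×188 = 36.48 + 142.88 = 179.36 → 179
G: 0.24×255 + 0.76×236 = 61.20 + 179.36 = 240.56 → 241
B: 0.24×12 + 0.76×179 = 2.88 + 136.04 = 138.92 → 139
= RGB(179, 241, 139)


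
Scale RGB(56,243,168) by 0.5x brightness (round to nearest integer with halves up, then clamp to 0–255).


Multiply each channel by 0.5, round half up, clamp to [0, 255]
R: 56×0.5 = 28
G: 243×0.5 = 121.5 → round → 122
B: 168×0.5 = 84
= RGB(28, 122, 84)


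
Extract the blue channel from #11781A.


Color: #11781A
R = 11 = 17
G = 78 = 120
B = 1A = 26
Blue = 26


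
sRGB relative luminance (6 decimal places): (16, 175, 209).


Linearize each channel (sRGB transfer function): c = v/255; c_lin = c/12.92 if c ≤ 0.04045, else ((c+0.055)/1.055)^2.4
  R: 16/255 ≈ 0.062745 > 0.04045 → ((0.062745+0.055)/1.055)^2.4 ≈ 0.005182
  G: 175/255 ≈ 0.686275 > 0.04045 → ((0.686275+0.055)/1.055)^2.4 ≈ 0.428690
  B: 209/255 ≈ 0.819608 > 0.04045 → ((0.819608+0.055)/1.055)^2.4 ≈ 0.637597
R_lin = 0.005182, G_lin = 0.428690, B_lin = 0.637597
L = 0.2126×R + 0.7152×G + 0.0722×B
L = 0.2126×0.005182 + 0.7152×0.428690 + 0.0722×0.637597
L ≈ 0.353736


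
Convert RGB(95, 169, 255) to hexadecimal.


R = 95 → 5F (hex)
G = 169 → A9 (hex)
B = 255 → FF (hex)
Hex = #5FA9FF


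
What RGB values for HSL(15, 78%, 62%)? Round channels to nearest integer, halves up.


H=15°, S=0.78, L=0.62
C = (1-|2L-1|)×S = (1-|0.24|)×0.78 = 0.5928
H' = H/60 = 15/60 ≈ 0.2500; X = C×(1-|H' mod 2 - 1|) = 0.1482
m = L - C/2 = 0.62 - 0.2964 = 0.3236
Sector ⌊H'⌋ = 0 → (R',G',B') = (0.5928, 0.1482, 0.0)
RGB = ((R'+m)×255, (G'+m)×255, (B'+m)×255) = (233.682, 120.309, 82.518)
Round half up → RGB(234, 120, 83)


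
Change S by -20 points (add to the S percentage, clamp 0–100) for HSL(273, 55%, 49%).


Original S = 55%
Adjustment = -20 percentage points
New S = 55 + (-20) = 35
Clamp to [0, 100] → 35
= HSL(273°, 35%, 49%)


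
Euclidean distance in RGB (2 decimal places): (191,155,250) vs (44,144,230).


d = √[(R₁-R₂)² + (G₁-G₂)² + (B₁-B₂)²]
d = √[(191-44)² + (155-144)² + (250-230)²]
d = √[21609 + 121 + 400]
d = √22130
d ≈ 148.76


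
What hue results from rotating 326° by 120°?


New hue = (H + rotation) mod 360
New hue = (326 + 120) mod 360
= 446 mod 360
= 86°


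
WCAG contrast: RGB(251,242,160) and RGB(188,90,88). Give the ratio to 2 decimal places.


Linearize each sRGB channel c=v/255: c/12.92 if c ≤ 0.04045 else ((c+0.055)/1.055)^2.4
L = 0.2126×R_lin + 0.7152×G_lin + 0.0722×B_lin
Color 1 (251,242,160):
  R=251: 251/255≈0.9843 > 0.04045 → ((0.9843+0.055)/1.055)^2.4 ≈ 0.96469
  G=242: 242/255≈0.9490 > 0.04045 → ((0.9490+0.055)/1.055)^2.4 ≈ 0.88792
  B=160: 160/255≈0.6275 > 0.04045 → ((0.6275+0.055)/1.055)^2.4 ≈ 0.35153
  L1 = 0.2126×0.96469 + 0.7152×0.88792 + 0.0722×0.35153 ≈ 0.86552
Color 2 (188,90,88):
  R=188: 188/255≈0.7373 > 0.04045 → ((0.7373+0.055)/1.055)^2.4 ≈ 0.50289
  G=90: 90/255≈0.3529 > 0.04045 → ((0.3529+0.055)/1.055)^2.4 ≈ 0.10224
  B=88: 88/255≈0.3451 > 0.04045 → ((0.3451+0.055)/1.055)^2.4 ≈ 0.09759
  L2 = 0.2126×0.50289 + 0.7152×0.10224 + 0.0722×0.09759 ≈ 0.18708
Lighter = 0.86552, Darker = 0.18708
Ratio = (L_lighter + 0.05) / (L_darker + 0.05)
Ratio = (0.86552 + 0.05) / (0.18708 + 0.05) = 0.91552 / 0.23708 ≈ 3.8616
Ratio ≈ 3.86:1


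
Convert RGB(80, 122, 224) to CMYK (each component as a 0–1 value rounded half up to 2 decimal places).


R'=80/255≈0.3137, G'=122/255≈0.4784, B'=224/255≈0.8784
K = 1 - max(R',G',B') = 1 - 224/255 = 31/255 = 0.12156… → 0.12
(1-R'-K)/(1-K) simplifies to (max-R)/max with max = 224:
C = (224-80)/224 = 144/224 = 0.64285… → 0.64
M = (224-122)/224 = 102/224 = 0.45535… → 0.46
Y = (224-224)/224 = 0/224 = 0 → 0.00
= CMYK(0.64, 0.46, 0.00, 0.12)


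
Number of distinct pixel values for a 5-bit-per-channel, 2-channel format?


Total bits = 5 bits/channel × 2 channels = 10 bits
Distinct pixel values = 2^10
= 1,024 pixel values


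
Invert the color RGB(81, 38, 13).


Invert: (255-R, 255-G, 255-B)
R: 255-81 = 174
G: 255-38 = 217
B: 255-13 = 242
= RGB(174, 217, 242)


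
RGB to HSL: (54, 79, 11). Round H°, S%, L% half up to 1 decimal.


Normalize: R'=54/255≈0.2118, G'=79/255≈0.3098, B'=11/255≈0.0431
Max=79/255, Min=11/255, Δ=Max-Min=68/255
L = (Max+Min)/2 = (79+11)/510 = 90/510 = 0.17647… → L = 17.6%
L ≤ 0.5 → S = Δ/(Max+Min) = 68/(79+11) = 68/90 = 0.75555… → S = 75.6%
(the 1/255 factors cancel in S and H, so raw channel differences can be used)
Max is G' → H = 60 × ((B-R)/Δ + 2) = 60 × ((11-54)/68 + 2)
  -43/68 + 2 = -0.6323… + 2 = 1.3676…
  H = 60 × 1.3676… = 82.058…° → H = 82.1°
= HSL(82.1°, 75.6%, 17.6%)


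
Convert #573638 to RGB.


57 → 87 (R)
36 → 54 (G)
38 → 56 (B)
= RGB(87, 54, 56)


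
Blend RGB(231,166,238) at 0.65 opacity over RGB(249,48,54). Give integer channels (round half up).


C = α×F + (1-α)×B, with 1-α = 0.35
R: 0.65×231 + 0.35×249 = 150.15 + 87.15 = 237.30 → 237
G: 0.65×166 + 0.35×48 = 107.90 + 16.80 = 124.70 → 125
B: 0.65×238 + 0.35×54 = 154.70 + 18.90 = 173.60 → 174
= RGB(237, 125, 174)


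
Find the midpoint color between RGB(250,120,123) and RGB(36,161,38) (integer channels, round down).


Midpoint: each channel = ⌊(C₁+C₂)/2⌋
R: ⌊(250+36)/2⌋ = 143
G: ⌊(120+161)/2⌋ = 140
B: ⌊(123+38)/2⌋ = 80
= RGB(143, 140, 80)


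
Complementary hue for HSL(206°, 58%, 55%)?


Complement = opposite side of color wheel = hue + 180°
H' = (206 + 180) mod 360 = 26°
S and L unchanged.
= HSL(26°, 58%, 55%)


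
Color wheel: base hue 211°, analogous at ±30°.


Base hue: 211°
Left analog: (211 - 30) mod 360 = 181°
Right analog: (211 + 30) mod 360 = 241°
Analogous hues = 181° and 241°


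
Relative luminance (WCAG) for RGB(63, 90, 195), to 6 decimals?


Linearize each channel (sRGB transfer function): c = v/255; c_lin = c/12.92 if c ≤ 0.04045, else ((c+0.055)/1.055)^2.4
  R: 63/255 ≈ 0.247059 > 0.04045 → ((0.247059+0.055)/1.055)^2.4 ≈ 0.049707
  G: 90/255 ≈ 0.352941 > 0.04045 → ((0.352941+0.055)/1.055)^2.4 ≈ 0.102242
  B: 195/255 ≈ 0.764706 > 0.04045 → ((0.764706+0.055)/1.055)^2.4 ≈ 0.545724
R_lin = 0.049707, G_lin = 0.102242, B_lin = 0.545724
L = 0.2126×R + 0.7152×G + 0.0722×B
L = 0.2126×0.049707 + 0.7152×0.102242 + 0.0722×0.545724
L ≈ 0.123092


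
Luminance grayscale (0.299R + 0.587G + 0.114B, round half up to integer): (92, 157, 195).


Gray = 0.299×R + 0.587×G + 0.114×B
Gray = 0.299×92 + 0.587×157 + 0.114×195
Gray = 27.508 + 92.159 + 22.230
Gray = 141.897 → round half up → 142
Gray = 142


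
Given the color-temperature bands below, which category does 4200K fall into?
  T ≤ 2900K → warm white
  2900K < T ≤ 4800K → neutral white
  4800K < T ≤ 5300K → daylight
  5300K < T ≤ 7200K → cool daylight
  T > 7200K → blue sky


Temperature: 4200K
2900K < 4200K ≤ 4800K → neutral white
Classification: neutral white


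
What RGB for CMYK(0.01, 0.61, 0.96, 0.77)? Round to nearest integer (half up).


R = 255 × (1-C) × (1-K) = 255 × 0.99 × 0.23 = 58.0635 → 58
G = 255 × (1-M) × (1-K) = 255 × 0.39 × 0.23 = 22.8735 → 23
B = 255 × (1-Y) × (1-K) = 255 × 0.04 × 0.23 = 2.346 → 2
= RGB(58, 23, 2)


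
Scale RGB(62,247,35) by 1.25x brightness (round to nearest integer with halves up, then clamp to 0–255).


Multiply each channel by 1.25, round half up, clamp to [0, 255]
R: 62×1.25 = 77.5 → round → 78
G: 247×1.25 = 308.75 → round → 309 → clamp → 255
B: 35×1.25 = 43.75 → round → 44
= RGB(78, 255, 44)


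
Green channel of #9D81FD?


Color: #9D81FD
R = 9D = 157
G = 81 = 129
B = FD = 253
Green = 129


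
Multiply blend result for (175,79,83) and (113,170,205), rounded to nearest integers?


Multiply: C = A×B/255, rounded to nearest integer
R: 175×113/255 = 19775/255 ≈ 77.549 → 78
G: 79×170/255 = 13430/255 ≈ 52.667 → 53
B: 83×205/255 = 17015/255 ≈ 66.725 → 67
= RGB(78, 53, 67)


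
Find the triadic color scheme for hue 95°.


Triadic: equally spaced at 120° intervals
H1 = 95°
H2 = (95 + 120) mod 360 = 215°
H3 = (95 + 240) mod 360 = 335°
Triadic = 95°, 215°, 335°


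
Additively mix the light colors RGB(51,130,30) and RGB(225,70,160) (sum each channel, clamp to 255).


Additive: each channel = min(255, C₁+C₂)
R: 51+225 = 276 → 255
G: 130+70 = 200 → 200
B: 30+160 = 190 → 190
= RGB(255, 200, 190)


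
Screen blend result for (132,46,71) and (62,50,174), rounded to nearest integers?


Screen: C = 255 - (255-A)×(255-B)/255, rounded to nearest integer
R: 255 - (255-132)×(255-62)/255 = 255 - 23739/255 ≈ 255 - 93.094 = 161.906 → 162
G: 255 - (255-46)×(255-50)/255 = 255 - 42845/255 ≈ 255 - 168.020 = 86.980 → 87
B: 255 - (255-71)×(255-174)/255 = 255 - 14904/255 ≈ 255 - 58.447 = 196.553 → 197
= RGB(162, 87, 197)


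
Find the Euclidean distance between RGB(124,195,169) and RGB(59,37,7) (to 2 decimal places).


d = √[(R₁-R₂)² + (G₁-G₂)² + (B₁-B₂)²]
d = √[(124-59)² + (195-37)² + (169-7)²]
d = √[4225 + 24964 + 26244]
d = √55433
d ≈ 235.44


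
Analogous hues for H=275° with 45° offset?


Base hue: 275°
Left analog: (275 - 45) mod 360 = 230°
Right analog: (275 + 45) mod 360 = 320°
Analogous hues = 230° and 320°


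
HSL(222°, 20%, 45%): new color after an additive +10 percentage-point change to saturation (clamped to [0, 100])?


Original S = 20%
Adjustment = +10 percentage points
New S = 20 + (10) = 30
Clamp to [0, 100] → 30
= HSL(222°, 30%, 45%)


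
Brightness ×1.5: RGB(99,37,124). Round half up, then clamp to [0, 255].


Multiply each channel by 1.5, round half up, clamp to [0, 255]
R: 99×1.5 = 148.5 → round → 149
G: 37×1.5 = 55.5 → round → 56
B: 124×1.5 = 186
= RGB(149, 56, 186)


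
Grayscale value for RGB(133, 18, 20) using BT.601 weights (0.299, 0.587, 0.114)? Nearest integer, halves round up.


Gray = 0.299×R + 0.587×G + 0.114×B
Gray = 0.299×133 + 0.587×18 + 0.114×20
Gray = 39.767 + 10.566 + 2.280
Gray = 52.613 → round half up → 53
Gray = 53


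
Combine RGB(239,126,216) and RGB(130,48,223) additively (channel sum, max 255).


Additive: each channel = min(255, C₁+C₂)
R: 239+130 = 369 → 255
G: 126+48 = 174 → 174
B: 216+223 = 439 → 255
= RGB(255, 174, 255)


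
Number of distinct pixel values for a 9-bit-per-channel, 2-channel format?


Total bits = 9 bits/channel × 2 channels = 18 bits
Distinct pixel values = 2^18
= 262,144 pixel values


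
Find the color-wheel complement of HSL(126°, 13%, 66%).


Complement = opposite side of color wheel = hue + 180°
H' = (126 + 180) mod 360 = 306°
S and L unchanged.
= HSL(306°, 13%, 66%)


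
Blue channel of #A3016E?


Color: #A3016E
R = A3 = 163
G = 01 = 1
B = 6E = 110
Blue = 110


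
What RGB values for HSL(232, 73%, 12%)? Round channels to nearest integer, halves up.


H=232°, S=0.73, L=0.12
C = (1-|2L-1|)×S = (1-|-0.76|)×0.73 = 0.1752
H' = H/60 = 232/60 ≈ 3.8667; X = C×(1-|H' mod 2 - 1|) = 0.02336
m = L - C/2 = 0.12 - 0.0876 = 0.0324
Sector ⌊H'⌋ = 3 → (R',G',B') = (0.0, 0.02336, 0.1752)
RGB = ((R'+m)×255, (G'+m)×255, (B'+m)×255) = (8.262, 14.2188, 52.938)
Round half up → RGB(8, 14, 53)


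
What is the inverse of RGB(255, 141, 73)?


Invert: (255-R, 255-G, 255-B)
R: 255-255 = 0
G: 255-141 = 114
B: 255-73 = 182
= RGB(0, 114, 182)


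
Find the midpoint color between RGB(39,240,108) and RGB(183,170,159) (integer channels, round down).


Midpoint: each channel = ⌊(C₁+C₂)/2⌋
R: ⌊(39+183)/2⌋ = 111
G: ⌊(240+170)/2⌋ = 205
B: ⌊(108+159)/2⌋ = 133
= RGB(111, 205, 133)


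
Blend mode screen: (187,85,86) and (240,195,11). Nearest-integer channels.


Screen: C = 255 - (255-A)×(255-B)/255, rounded to nearest integer
R: 255 - (255-187)×(255-240)/255 = 255 - 1020/255 ≈ 255 - 4.000 = 251.000 → 251
G: 255 - (255-85)×(255-195)/255 = 255 - 10200/255 ≈ 255 - 40.000 = 215.000 → 215
B: 255 - (255-86)×(255-11)/255 = 255 - 41236/255 ≈ 255 - 161.710 = 93.290 → 93
= RGB(251, 215, 93)


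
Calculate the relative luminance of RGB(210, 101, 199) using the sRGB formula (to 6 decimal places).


Linearize each channel (sRGB transfer function): c = v/255; c_lin = c/12.92 if c ≤ 0.04045, else ((c+0.055)/1.055)^2.4
  R: 210/255 ≈ 0.823529 > 0.04045 → ((0.823529+0.055)/1.055)^2.4 ≈ 0.644480
  G: 101/255 ≈ 0.396078 > 0.04045 → ((0.396078+0.055)/1.055)^2.4 ≈ 0.130136
  B: 199/255 ≈ 0.780392 > 0.04045 → ((0.780392+0.055)/1.055)^2.4 ≈ 0.571125
R_lin = 0.644480, G_lin = 0.130136, B_lin = 0.571125
L = 0.2126×R + 0.7152×G + 0.0722×B
L = 0.2126×0.644480 + 0.7152×0.130136 + 0.0722×0.571125
L ≈ 0.271325


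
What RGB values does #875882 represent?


87 → 135 (R)
58 → 88 (G)
82 → 130 (B)
= RGB(135, 88, 130)


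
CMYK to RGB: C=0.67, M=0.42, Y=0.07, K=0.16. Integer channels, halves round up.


R = 255 × (1-C) × (1-K) = 255 × 0.33 × 0.84 = 70.686 → 71
G = 255 × (1-M) × (1-K) = 255 × 0.58 × 0.84 = 124.236 → 124
B = 255 × (1-Y) × (1-K) = 255 × 0.93 × 0.84 = 199.206 → 199
= RGB(71, 124, 199)


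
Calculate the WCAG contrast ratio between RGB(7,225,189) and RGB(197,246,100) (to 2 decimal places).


Linearize each sRGB channel c=v/255: c/12.92 if c ≤ 0.04045 else ((c+0.055)/1.055)^2.4
L = 0.2126×R_lin + 0.7152×G_lin + 0.0722×B_lin
Color 1 (7,225,189):
  R=7: 7/255≈0.0275 ≤ 0.04045 → 0.0275/12.92 ≈ 0.00212
  G=225: 225/255≈0.8824 > 0.04045 → ((0.8824+0.055)/1.055)^2.4 ≈ 0.75294
  B=189: 189/255≈0.7412 > 0.04045 → ((0.7412+0.055)/1.055)^2.4 ≈ 0.50888
  L1 = 0.2126×0.00212 + 0.7152×0.75294 + 0.0722×0.50888 ≈ 0.57570
Color 2 (197,246,100):
  R=197: 197/255≈0.7725 > 0.04045 → ((0.7725+0.055)/1.055)^2.4 ≈ 0.55834
  G=246: 246/255≈0.9647 > 0.04045 → ((0.9647+0.055)/1.055)^2.4 ≈ 0.92158
  B=100: 100/255≈0.3922 > 0.04045 → ((0.3922+0.055)/1.055)^2.4 ≈ 0.12744
  L2 = 0.2126×0.55834 + 0.7152×0.92158 + 0.0722×0.12744 ≈ 0.78702
Lighter = 0.78702, Darker = 0.57570
Ratio = (L_lighter + 0.05) / (L_darker + 0.05)
Ratio = (0.78702 + 0.05) / (0.57570 + 0.05) = 0.83702 / 0.62570 ≈ 1.3377
Ratio ≈ 1.34:1


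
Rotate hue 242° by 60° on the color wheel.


New hue = (H + rotation) mod 360
New hue = (242 + 60) mod 360
= 302 mod 360
= 302°


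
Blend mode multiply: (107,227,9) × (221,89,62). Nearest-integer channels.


Multiply: C = A×B/255, rounded to nearest integer
R: 107×221/255 = 23647/255 ≈ 92.733 → 93
G: 227×89/255 = 20203/255 ≈ 79.227 → 79
B: 9×62/255 = 558/255 ≈ 2.188 → 2
= RGB(93, 79, 2)


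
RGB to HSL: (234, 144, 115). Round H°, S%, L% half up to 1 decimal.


Normalize: R'=234/255≈0.9176, G'=144/255≈0.5647, B'=115/255≈0.4510
Max=234/255, Min=115/255, Δ=Max-Min=119/255
L = (Max+Min)/2 = (234+115)/510 = 349/510 = 0.68431… → L = 68.4%
L > 0.5 → S = Δ/(2-Max-Min) = 119/(510-234-115) = 119/161 = 0.73913… → S = 73.9%
(the 1/255 factors cancel in S and H, so raw channel differences can be used)
Max is R' → H = 60 × (((G-B)/Δ) mod 6) = 60 × (((144-115)/119) mod 6)
  29/119 = 0.2436…
  H = 60 × 0.2436… = 14.621…° → H = 14.6°
= HSL(14.6°, 73.9%, 68.4%)


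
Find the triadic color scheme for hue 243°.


Triadic: equally spaced at 120° intervals
H1 = 243°
H2 = (243 + 120) mod 360 = 3°
H3 = (243 + 240) mod 360 = 123°
Triadic = 243°, 3°, 123°


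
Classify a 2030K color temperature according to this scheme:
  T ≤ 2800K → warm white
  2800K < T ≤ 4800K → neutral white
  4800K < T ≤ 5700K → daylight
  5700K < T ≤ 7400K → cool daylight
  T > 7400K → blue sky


Temperature: 2030K
2030K ≤ 2800K → warm white
Classification: warm white


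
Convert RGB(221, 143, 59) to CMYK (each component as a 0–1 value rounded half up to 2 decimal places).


R'=221/255≈0.8667, G'=143/255≈0.5608, B'=59/255≈0.2314
K = 1 - max(R',G',B') = 1 - 221/255 = 34/255 = 0.13333… → 0.13
(1-R'-K)/(1-K) simplifies to (max-R)/max with max = 221:
C = (221-221)/221 = 0/221 = 0 → 0.00
M = (221-143)/221 = 78/221 = 0.35294… → 0.35
Y = (221-59)/221 = 162/221 = 0.73303… → 0.73
= CMYK(0.00, 0.35, 0.73, 0.13)


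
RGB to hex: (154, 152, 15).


R = 154 → 9A (hex)
G = 152 → 98 (hex)
B = 15 → 0F (hex)
Hex = #9A980F


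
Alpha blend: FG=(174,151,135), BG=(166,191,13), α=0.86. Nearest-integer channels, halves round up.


C = α×F + (1-α)×B, with 1-α = 0.14
R: 0.86×174 + 0.14×166 = 149.64 + 23.24 = 172.88 → 173
G: 0.86×151 + 0.14×191 = 129.86 + 26.74 = 156.60 → 157
B: 0.86×135 + 0.14×13 = 116.10 + 1.82 = 117.92 → 118
= RGB(173, 157, 118)


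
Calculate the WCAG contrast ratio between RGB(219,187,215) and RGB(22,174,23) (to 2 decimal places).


Linearize each sRGB channel c=v/255: c/12.92 if c ≤ 0.04045 else ((c+0.055)/1.055)^2.4
L = 0.2126×R_lin + 0.7152×G_lin + 0.0722×B_lin
Color 1 (219,187,215):
  R=219: 219/255≈0.8588 > 0.04045 → ((0.8588+0.055)/1.055)^2.4 ≈ 0.70838
  G=187: 187/255≈0.7333 > 0.04045 → ((0.7333+0.055)/1.055)^2.4 ≈ 0.49693
  B=215: 215/255≈0.8431 > 0.04045 → ((0.8431+0.055)/1.055)^2.4 ≈ 0.67954
  L1 = 0.2126×0.70838 + 0.7152×0.49693 + 0.0722×0.67954 ≈ 0.55507
Color 2 (22,174,23):
  R=22: 22/255≈0.0863 > 0.04045 → ((0.0863+0.055)/1.055)^2.4 ≈ 0.00802
  G=174: 174/255≈0.6824 > 0.04045 → ((0.6824+0.055)/1.055)^2.4 ≈ 0.42327
  B=23: 23/255≈0.0902 > 0.04045 → ((0.0902+0.055)/1.055)^2.4 ≈ 0.00857
  L2 = 0.2126×0.00802 + 0.7152×0.42327 + 0.0722×0.00857 ≈ 0.30505
Lighter = 0.55507, Darker = 0.30505
Ratio = (L_lighter + 0.05) / (L_darker + 0.05)
Ratio = (0.55507 + 0.05) / (0.30505 + 0.05) = 0.60507 / 0.35505 ≈ 1.7042
Ratio ≈ 1.70:1


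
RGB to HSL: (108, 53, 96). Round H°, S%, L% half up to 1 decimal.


Normalize: R'=108/255≈0.4235, G'=53/255≈0.2078, B'=96/255≈0.3765
Max=108/255, Min=53/255, Δ=Max-Min=55/255
L = (Max+Min)/2 = (108+53)/510 = 161/510 = 0.31568… → L = 31.6%
L ≤ 0.5 → S = Δ/(Max+Min) = 55/(108+53) = 55/161 = 0.34161… → S = 34.2%
(the 1/255 factors cancel in S and H, so raw channel differences can be used)
Max is R' → H = 60 × (((G-B)/Δ) mod 6) = 60 × (((53-96)/55) mod 6)
  (-43)/55 = -0.7818…; negative, so add 6 → 5.2181…
  H = 60 × 5.2181… = 313.090…° → H = 313.1°
= HSL(313.1°, 34.2%, 31.6%)


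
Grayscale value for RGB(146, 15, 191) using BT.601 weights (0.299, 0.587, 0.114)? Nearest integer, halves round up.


Gray = 0.299×R + 0.587×G + 0.114×B
Gray = 0.299×146 + 0.587×15 + 0.114×191
Gray = 43.654 + 8.805 + 21.774
Gray = 74.233 → round half up → 74
Gray = 74


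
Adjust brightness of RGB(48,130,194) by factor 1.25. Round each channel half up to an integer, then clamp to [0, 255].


Multiply each channel by 1.25, round half up, clamp to [0, 255]
R: 48×1.25 = 60
G: 130×1.25 = 162.5 → round → 163
B: 194×1.25 = 242.5 → round → 243
= RGB(60, 163, 243)


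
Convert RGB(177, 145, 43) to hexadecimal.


R = 177 → B1 (hex)
G = 145 → 91 (hex)
B = 43 → 2B (hex)
Hex = #B1912B


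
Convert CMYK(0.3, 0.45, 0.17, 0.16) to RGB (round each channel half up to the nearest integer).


R = 255 × (1-C) × (1-K) = 255 × 0.70 × 0.84 = 149.94 → 150
G = 255 × (1-M) × (1-K) = 255 × 0.55 × 0.84 = 117.81 → 118
B = 255 × (1-Y) × (1-K) = 255 × 0.83 × 0.84 = 177.786 → 178
= RGB(150, 118, 178)


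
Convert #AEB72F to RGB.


AE → 174 (R)
B7 → 183 (G)
2F → 47 (B)
= RGB(174, 183, 47)


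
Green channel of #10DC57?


Color: #10DC57
R = 10 = 16
G = DC = 220
B = 57 = 87
Green = 220


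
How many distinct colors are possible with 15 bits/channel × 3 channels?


Total bits = 15 bits/channel × 3 channels = 45 bits
Distinct colors = 2^45
= 35,184,372,088,832 colors


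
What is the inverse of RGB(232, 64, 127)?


Invert: (255-R, 255-G, 255-B)
R: 255-232 = 23
G: 255-64 = 191
B: 255-127 = 128
= RGB(23, 191, 128)


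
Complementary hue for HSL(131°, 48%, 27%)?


Complement = opposite side of color wheel = hue + 180°
H' = (131 + 180) mod 360 = 311°
S and L unchanged.
= HSL(311°, 48%, 27%)


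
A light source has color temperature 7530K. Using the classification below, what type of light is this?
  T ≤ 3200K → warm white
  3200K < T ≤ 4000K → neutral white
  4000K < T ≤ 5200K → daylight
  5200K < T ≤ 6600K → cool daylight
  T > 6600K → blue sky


Temperature: 7530K
7530K > 6600K → blue sky
Classification: blue sky


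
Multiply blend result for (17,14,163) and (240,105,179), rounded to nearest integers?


Multiply: C = A×B/255, rounded to nearest integer
R: 17×240/255 = 4080/255 ≈ 16.000 → 16
G: 14×105/255 = 1470/255 ≈ 5.765 → 6
B: 163×179/255 = 29177/255 ≈ 114.420 → 114
= RGB(16, 6, 114)


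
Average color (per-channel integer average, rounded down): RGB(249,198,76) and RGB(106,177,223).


Midpoint: each channel = ⌊(C₁+C₂)/2⌋
R: ⌊(249+106)/2⌋ = 177
G: ⌊(198+177)/2⌋ = 187
B: ⌊(76+223)/2⌋ = 149
= RGB(177, 187, 149)


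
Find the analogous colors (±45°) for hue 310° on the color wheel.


Base hue: 310°
Left analog: (310 - 45) mod 360 = 265°
Right analog: (310 + 45) mod 360 = 355°
Analogous hues = 265° and 355°


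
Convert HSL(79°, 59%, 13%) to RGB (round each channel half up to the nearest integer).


H=79°, S=0.59, L=0.13
C = (1-|2L-1|)×S = (1-|-0.74|)×0.59 = 0.1534
H' = H/60 = 79/60 ≈ 1.3167; X = C×(1-|H' mod 2 - 1|) ≈ 0.1048
m = L - C/2 = 0.13 - 0.0767 = 0.0533
Sector ⌊H'⌋ = 1 → (R',G',B') = (≈0.1048, 0.1534, 0.0)
RGB = ((R'+m)×255, (G'+m)×255, (B'+m)×255) = (40.32145, 52.7085, 13.5915)
Round half up → RGB(40, 53, 14)


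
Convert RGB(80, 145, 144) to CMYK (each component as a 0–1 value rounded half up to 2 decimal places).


R'=80/255≈0.3137, G'=145/255≈0.5686, B'=144/255≈0.5647
K = 1 - max(R',G',B') = 1 - 145/255 = 110/255 = 0.43137… → 0.43
(1-R'-K)/(1-K) simplifies to (max-R)/max with max = 145:
C = (145-80)/145 = 65/145 = 0.44827… → 0.45
M = (145-145)/145 = 0/145 = 0 → 0.00
Y = (145-144)/145 = 1/145 = 0.00689… → 0.01
= CMYK(0.45, 0.00, 0.01, 0.43)


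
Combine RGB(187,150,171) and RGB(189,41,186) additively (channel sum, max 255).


Additive: each channel = min(255, C₁+C₂)
R: 187+189 = 376 → 255
G: 150+41 = 191 → 191
B: 171+186 = 357 → 255
= RGB(255, 191, 255)


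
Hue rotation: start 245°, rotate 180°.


New hue = (H + rotation) mod 360
New hue = (245 + 180) mod 360
= 425 mod 360
= 65°


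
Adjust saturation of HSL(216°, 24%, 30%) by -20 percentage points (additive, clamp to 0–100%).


Original S = 24%
Adjustment = -20 percentage points
New S = 24 + (-20) = 4
Clamp to [0, 100] → 4
= HSL(216°, 4%, 30%)


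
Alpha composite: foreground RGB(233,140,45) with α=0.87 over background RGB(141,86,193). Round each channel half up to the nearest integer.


C = α×F + (1-α)×B, with 1-α = 0.13
R: 0.87×233 + 0.13×141 = 202.71 + 18.33 = 221.04 → 221
G: 0.87×140 + 0.13×86 = 121.80 + 11.18 = 132.98 → 133
B: 0.87×45 + 0.13×193 = 39.15 + 25.09 = 64.24 → 64
= RGB(221, 133, 64)


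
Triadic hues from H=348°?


Triadic: equally spaced at 120° intervals
H1 = 348°
H2 = (348 + 120) mod 360 = 108°
H3 = (348 + 240) mod 360 = 228°
Triadic = 348°, 108°, 228°


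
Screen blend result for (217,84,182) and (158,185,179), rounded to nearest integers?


Screen: C = 255 - (255-A)×(255-B)/255, rounded to nearest integer
R: 255 - (255-217)×(255-158)/255 = 255 - 3686/255 ≈ 255 - 14.455 = 240.545 → 241
G: 255 - (255-84)×(255-185)/255 = 255 - 11970/255 ≈ 255 - 46.941 = 208.059 → 208
B: 255 - (255-182)×(255-179)/255 = 255 - 5548/255 ≈ 255 - 21.757 = 233.243 → 233
= RGB(241, 208, 233)


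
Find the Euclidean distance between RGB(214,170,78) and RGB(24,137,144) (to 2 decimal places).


d = √[(R₁-R₂)² + (G₁-G₂)² + (B₁-B₂)²]
d = √[(214-24)² + (170-137)² + (78-144)²]
d = √[36100 + 1089 + 4356]
d = √41545
d ≈ 203.83


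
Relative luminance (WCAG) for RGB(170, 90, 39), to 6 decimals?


Linearize each channel (sRGB transfer function): c = v/255; c_lin = c/12.92 if c ≤ 0.04045, else ((c+0.055)/1.055)^2.4
  R: 170/255 ≈ 0.666667 > 0.04045 → ((0.666667+0.055)/1.055)^2.4 ≈ 0.401978
  G: 90/255 ≈ 0.352941 > 0.04045 → ((0.352941+0.055)/1.055)^2.4 ≈ 0.102242
  B: 39/255 ≈ 0.152941 > 0.04045 → ((0.152941+0.055)/1.055)^2.4 ≈ 0.020289
R_lin = 0.401978, G_lin = 0.102242, B_lin = 0.020289
L = 0.2126×R + 0.7152×G + 0.0722×B
L = 0.2126×0.401978 + 0.7152×0.102242 + 0.0722×0.020289
L ≈ 0.160049


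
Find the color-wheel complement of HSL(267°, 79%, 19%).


Complement = opposite side of color wheel = hue + 180°
H' = (267 + 180) mod 360 = 87°
S and L unchanged.
= HSL(87°, 79%, 19%)


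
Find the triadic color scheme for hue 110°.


Triadic: equally spaced at 120° intervals
H1 = 110°
H2 = (110 + 120) mod 360 = 230°
H3 = (110 + 240) mod 360 = 350°
Triadic = 110°, 230°, 350°


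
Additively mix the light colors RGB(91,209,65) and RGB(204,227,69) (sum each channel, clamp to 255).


Additive: each channel = min(255, C₁+C₂)
R: 91+204 = 295 → 255
G: 209+227 = 436 → 255
B: 65+69 = 134 → 134
= RGB(255, 255, 134)


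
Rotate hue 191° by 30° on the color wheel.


New hue = (H + rotation) mod 360
New hue = (191 + 30) mod 360
= 221 mod 360
= 221°


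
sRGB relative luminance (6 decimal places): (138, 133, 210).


Linearize each channel (sRGB transfer function): c = v/255; c_lin = c/12.92 if c ≤ 0.04045, else ((c+0.055)/1.055)^2.4
  R: 138/255 ≈ 0.541176 > 0.04045 → ((0.541176+0.055)/1.055)^2.4 ≈ 0.254152
  G: 133/255 ≈ 0.521569 > 0.04045 → ((0.521569+0.055)/1.055)^2.4 ≈ 0.234551
  B: 210/255 ≈ 0.823529 > 0.04045 → ((0.823529+0.055)/1.055)^2.4 ≈ 0.644480
R_lin = 0.254152, G_lin = 0.234551, B_lin = 0.644480
L = 0.2126×R + 0.7152×G + 0.0722×B
L = 0.2126×0.254152 + 0.7152×0.234551 + 0.0722×0.644480
L ≈ 0.268315
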